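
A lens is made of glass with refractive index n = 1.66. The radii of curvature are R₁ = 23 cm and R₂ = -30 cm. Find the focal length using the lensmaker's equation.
1/f = (n − 1)(1/R₁ − 1/R₂) → f = 19.73 cm (converging lens)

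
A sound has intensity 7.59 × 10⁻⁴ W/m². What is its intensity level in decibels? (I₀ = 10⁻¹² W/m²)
β = 10·log₁₀(I/I₀) = 88.8 dB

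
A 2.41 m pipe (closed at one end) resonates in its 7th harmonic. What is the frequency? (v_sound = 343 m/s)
fₙ = nv/(4L) = 249.1 Hz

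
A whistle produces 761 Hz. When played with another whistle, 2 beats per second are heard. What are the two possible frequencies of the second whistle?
f₂ = 761 ± 2 Hz → 763 Hz or 759 Hz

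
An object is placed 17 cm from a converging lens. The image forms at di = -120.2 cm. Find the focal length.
1/f = 1/do + 1/di → f = 19.8 cm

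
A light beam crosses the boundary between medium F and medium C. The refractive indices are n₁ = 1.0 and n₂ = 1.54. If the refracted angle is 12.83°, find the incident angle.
sin θ₁ = (n₂/n₁)·sin θ₂ → θ₁ = 20°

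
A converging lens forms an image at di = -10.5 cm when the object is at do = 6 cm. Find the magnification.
M = −di/do = 1.75 (upright image)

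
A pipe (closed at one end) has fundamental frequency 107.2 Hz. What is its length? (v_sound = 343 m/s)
L = v/(4f₁) = 0.7999 m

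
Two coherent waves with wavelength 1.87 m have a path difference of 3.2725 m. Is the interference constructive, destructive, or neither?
neither (partial) — path difference = 1.75λ, neither a whole number of wavelengths nor an odd multiple of λ/2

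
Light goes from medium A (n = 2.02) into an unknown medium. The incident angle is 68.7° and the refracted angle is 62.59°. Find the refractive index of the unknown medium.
n₂ = n₁·sin θ₁ / sin θ₂ = 2.12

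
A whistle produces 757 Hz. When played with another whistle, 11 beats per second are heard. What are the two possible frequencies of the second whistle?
f₂ = 757 ± 11 Hz → 768 Hz or 746 Hz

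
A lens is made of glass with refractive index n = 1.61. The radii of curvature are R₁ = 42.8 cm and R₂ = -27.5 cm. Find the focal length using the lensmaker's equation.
1/f = (n − 1)(1/R₁ − 1/R₂) → f = 27.45 cm (converging lens)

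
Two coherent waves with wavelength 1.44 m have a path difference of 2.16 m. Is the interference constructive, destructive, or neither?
destructive — path difference = 1.5λ, an odd multiple of λ/2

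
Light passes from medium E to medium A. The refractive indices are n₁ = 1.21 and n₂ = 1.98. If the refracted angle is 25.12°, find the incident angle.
sin θ₁ = (n₂/n₁)·sin θ₂ → θ₁ = 44°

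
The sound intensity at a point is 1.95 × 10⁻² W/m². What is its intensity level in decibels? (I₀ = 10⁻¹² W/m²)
β = 10·log₁₀(I/I₀) = 102.9 dB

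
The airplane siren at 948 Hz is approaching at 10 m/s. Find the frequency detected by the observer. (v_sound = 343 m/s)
f_obs = f·v/(v − v_s) = 976.5 Hz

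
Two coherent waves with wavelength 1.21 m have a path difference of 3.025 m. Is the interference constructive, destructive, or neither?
destructive — path difference = 2.5λ, an odd multiple of λ/2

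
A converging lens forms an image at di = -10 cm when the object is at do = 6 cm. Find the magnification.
M = −di/do = 1.667 (upright image)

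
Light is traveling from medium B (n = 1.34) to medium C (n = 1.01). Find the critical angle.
θc = arcsin(n₂/n₁) = 48.91°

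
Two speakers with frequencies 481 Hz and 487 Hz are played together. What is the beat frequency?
6 Hz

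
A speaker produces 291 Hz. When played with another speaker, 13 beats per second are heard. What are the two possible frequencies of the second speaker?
f₂ = 291 ± 13 Hz → 304 Hz or 278 Hz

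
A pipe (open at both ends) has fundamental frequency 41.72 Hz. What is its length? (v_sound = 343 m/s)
L = v/(2f₁) = 4.111 m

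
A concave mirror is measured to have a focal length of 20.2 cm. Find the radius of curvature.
R = 2|f| = 40.4 cm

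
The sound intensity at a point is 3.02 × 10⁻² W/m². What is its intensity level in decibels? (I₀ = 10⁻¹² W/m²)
β = 10·log₁₀(I/I₀) = 104.8 dB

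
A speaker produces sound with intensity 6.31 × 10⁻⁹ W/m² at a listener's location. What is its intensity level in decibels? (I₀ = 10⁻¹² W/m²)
β = 10·log₁₀(I/I₀) = 38 dB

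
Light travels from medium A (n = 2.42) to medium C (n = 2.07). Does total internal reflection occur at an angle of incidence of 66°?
θc = arcsin(n₂/n₁) = 58.8°; 66° > θc, so yes — total internal reflection.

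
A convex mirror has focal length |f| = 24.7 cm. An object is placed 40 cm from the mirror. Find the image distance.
f = −24.7 cm (convex); 1/di = 1/f − 1/do → di = -15.27 cm (virtual image, behind mirror)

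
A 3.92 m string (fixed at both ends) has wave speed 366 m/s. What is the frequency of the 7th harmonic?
fₙ = nv/(2L) = 326.8 Hz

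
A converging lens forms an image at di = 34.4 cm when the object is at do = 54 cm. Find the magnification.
M = −di/do = -0.637 (inverted image)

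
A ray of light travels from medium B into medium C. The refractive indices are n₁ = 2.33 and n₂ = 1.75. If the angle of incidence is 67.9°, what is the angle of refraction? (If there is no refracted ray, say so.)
sin θ₂ = (n₁/n₂)·sin θ₁ = 1.234 > 1, so there is no refracted ray — the light undergoes total internal reflection.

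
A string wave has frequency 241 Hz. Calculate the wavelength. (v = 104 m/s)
λ = v/f = 0.4315 m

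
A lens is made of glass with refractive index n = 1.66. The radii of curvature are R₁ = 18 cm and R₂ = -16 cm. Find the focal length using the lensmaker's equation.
1/f = (n − 1)(1/R₁ − 1/R₂) → f = 12.83 cm (converging lens)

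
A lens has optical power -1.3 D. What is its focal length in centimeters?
f = 1/P = -76.92 cm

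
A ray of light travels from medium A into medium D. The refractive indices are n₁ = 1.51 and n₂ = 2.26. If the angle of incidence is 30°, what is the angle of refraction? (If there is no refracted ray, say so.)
sin θ₂ = (n₁/n₂)·sin θ₁ = 0.3341 → θ₂ = 19.52°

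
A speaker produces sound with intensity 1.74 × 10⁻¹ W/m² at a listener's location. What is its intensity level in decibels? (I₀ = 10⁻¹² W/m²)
β = 10·log₁₀(I/I₀) = 112.4 dB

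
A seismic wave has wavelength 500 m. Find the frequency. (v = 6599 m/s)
f = v/λ = 13.2 Hz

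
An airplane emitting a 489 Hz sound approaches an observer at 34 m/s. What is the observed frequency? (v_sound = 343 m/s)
f_obs = f·v/(v − v_s) = 542.8 Hz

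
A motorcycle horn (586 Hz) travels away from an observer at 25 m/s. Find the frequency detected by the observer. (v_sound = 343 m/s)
f_obs = f·v/(v + v_s) = 546.2 Hz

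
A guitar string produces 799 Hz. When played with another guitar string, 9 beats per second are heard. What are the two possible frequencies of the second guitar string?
f₂ = 799 ± 9 Hz → 808 Hz or 790 Hz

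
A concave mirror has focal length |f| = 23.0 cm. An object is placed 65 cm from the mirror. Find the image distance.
f = +23.0 cm (concave); 1/di = 1/f − 1/do → di = 35.6 cm (real image, in front of mirror)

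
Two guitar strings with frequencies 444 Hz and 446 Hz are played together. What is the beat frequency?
2 Hz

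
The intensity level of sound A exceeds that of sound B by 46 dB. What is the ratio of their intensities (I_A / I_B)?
I_A/I_B = 10^(Δβ/10) = 39810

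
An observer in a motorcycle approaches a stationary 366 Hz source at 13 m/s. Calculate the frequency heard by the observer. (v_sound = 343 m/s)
f_obs = f·(v + v_o)/v = 379.9 Hz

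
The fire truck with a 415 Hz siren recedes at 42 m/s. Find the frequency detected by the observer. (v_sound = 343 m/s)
f_obs = f·v/(v + v_s) = 369.7 Hz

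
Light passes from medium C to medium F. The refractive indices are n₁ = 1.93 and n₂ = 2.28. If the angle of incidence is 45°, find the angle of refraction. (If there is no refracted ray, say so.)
sin θ₂ = (n₁/n₂)·sin θ₁ = 0.5986 → θ₂ = 36.77°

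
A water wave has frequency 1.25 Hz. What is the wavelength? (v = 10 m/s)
λ = v/f = 8 m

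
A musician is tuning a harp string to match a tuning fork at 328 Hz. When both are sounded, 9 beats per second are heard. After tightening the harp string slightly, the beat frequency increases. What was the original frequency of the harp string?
337 Hz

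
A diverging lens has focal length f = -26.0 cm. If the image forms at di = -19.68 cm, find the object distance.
1/do = 1/f − 1/di → do = 80.96 cm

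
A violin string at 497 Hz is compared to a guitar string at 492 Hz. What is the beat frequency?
5 Hz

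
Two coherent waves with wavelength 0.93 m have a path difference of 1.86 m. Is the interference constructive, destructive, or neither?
constructive — path difference = 2λ, a whole number of wavelengths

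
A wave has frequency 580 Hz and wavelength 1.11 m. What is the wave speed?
v = fλ = 643.8 m/s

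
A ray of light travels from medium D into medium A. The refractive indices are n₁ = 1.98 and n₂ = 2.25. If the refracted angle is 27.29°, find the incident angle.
sin θ₁ = (n₂/n₁)·sin θ₂ → θ₁ = 31.4°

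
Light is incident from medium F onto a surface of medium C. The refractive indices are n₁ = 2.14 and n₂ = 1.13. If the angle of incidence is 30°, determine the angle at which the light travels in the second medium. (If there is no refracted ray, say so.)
sin θ₂ = (n₁/n₂)·sin θ₁ = 0.9469 → θ₂ = 71.25°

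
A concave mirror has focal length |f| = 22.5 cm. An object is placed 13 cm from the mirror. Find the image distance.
f = +22.5 cm (concave); 1/di = 1/f − 1/do → di = -30.79 cm (virtual image, behind mirror)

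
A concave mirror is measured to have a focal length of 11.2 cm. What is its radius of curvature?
R = 2|f| = 22.4 cm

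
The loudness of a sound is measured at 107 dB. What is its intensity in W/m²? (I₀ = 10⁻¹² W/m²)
I = I₀·10^(β/10) = 5.01 × 10⁻² W/m²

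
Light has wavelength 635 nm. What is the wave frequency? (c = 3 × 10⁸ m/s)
f = c/λ = 4.724 × 10¹⁴ Hz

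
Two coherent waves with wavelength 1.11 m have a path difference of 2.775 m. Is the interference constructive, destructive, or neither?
destructive — path difference = 2.5λ, an odd multiple of λ/2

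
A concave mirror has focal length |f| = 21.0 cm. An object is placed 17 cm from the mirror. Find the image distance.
f = +21.0 cm (concave); 1/di = 1/f − 1/do → di = -89.25 cm (virtual image, behind mirror)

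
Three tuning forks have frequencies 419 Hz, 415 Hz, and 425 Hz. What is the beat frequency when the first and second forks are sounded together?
4 Hz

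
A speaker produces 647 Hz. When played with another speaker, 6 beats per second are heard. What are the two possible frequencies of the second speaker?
f₂ = 647 ± 6 Hz → 653 Hz or 641 Hz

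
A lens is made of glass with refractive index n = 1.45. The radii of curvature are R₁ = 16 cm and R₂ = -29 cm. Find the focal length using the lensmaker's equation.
1/f = (n − 1)(1/R₁ − 1/R₂) → f = 22.91 cm (converging lens)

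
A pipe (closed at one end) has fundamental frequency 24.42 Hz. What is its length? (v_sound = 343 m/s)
L = v/(4f₁) = 3.511 m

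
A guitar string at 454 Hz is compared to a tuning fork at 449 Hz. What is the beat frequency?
5 Hz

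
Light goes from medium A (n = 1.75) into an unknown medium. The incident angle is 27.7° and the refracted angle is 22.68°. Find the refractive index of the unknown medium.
n₂ = n₁·sin θ₁ / sin θ₂ = 2.11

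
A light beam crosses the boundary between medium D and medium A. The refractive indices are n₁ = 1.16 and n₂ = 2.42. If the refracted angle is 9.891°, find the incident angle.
sin θ₁ = (n₂/n₁)·sin θ₂ → θ₁ = 21°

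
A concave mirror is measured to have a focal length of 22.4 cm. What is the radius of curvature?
R = 2|f| = 44.8 cm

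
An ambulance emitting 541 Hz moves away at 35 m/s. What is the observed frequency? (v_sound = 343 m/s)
f_obs = f·v/(v + v_s) = 490.9 Hz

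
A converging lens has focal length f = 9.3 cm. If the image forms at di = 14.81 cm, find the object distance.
1/do = 1/f − 1/di → do = 25 cm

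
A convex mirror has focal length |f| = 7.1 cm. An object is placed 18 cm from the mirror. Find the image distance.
f = −7.1 cm (convex); 1/di = 1/f − 1/do → di = -5.092 cm (virtual image, behind mirror)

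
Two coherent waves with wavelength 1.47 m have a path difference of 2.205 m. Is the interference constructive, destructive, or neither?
destructive — path difference = 1.5λ, an odd multiple of λ/2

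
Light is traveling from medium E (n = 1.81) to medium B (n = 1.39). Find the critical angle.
θc = arcsin(n₂/n₁) = 50.17°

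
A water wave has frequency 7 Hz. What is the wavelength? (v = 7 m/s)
λ = v/f = 1 m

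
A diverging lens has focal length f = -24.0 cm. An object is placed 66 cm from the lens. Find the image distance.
1/di = 1/f − 1/do → di = -17.6 cm (virtual image)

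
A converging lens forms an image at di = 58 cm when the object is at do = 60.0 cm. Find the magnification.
M = −di/do = -0.9667 (inverted image)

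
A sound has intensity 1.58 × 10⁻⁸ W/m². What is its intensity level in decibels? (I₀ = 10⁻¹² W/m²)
β = 10·log₁₀(I/I₀) = 41.99 dB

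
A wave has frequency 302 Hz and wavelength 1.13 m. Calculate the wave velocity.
v = fλ = 341.3 m/s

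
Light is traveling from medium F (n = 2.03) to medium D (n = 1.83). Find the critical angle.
θc = arcsin(n₂/n₁) = 64.35°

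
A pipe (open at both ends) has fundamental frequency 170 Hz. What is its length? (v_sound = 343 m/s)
L = v/(2f₁) = 1.009 m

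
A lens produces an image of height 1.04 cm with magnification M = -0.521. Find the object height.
ho = |hi|/|M| = 1.996 cm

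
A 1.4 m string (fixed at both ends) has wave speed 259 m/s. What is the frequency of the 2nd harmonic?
fₙ = nv/(2L) = 185 Hz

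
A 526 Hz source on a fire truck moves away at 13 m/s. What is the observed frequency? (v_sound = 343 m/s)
f_obs = f·v/(v + v_s) = 506.8 Hz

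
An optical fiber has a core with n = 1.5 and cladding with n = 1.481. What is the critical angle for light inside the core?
θc = arcsin(n_cladding/n_core) = 80.87°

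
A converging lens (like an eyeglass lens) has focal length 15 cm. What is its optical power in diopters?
P = 1/f = 6.667 D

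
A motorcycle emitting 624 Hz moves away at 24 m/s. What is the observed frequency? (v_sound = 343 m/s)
f_obs = f·v/(v + v_s) = 583.2 Hz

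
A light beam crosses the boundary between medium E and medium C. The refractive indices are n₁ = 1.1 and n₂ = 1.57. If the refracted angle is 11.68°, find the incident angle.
sin θ₁ = (n₂/n₁)·sin θ₂ → θ₁ = 16.79°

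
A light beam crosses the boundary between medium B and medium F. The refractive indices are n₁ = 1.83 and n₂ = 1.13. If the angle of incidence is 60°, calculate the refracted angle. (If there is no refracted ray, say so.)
sin θ₂ = (n₁/n₂)·sin θ₁ = 1.403 > 1, so there is no refracted ray — the light undergoes total internal reflection.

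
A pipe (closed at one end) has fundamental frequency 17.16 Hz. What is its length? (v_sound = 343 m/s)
L = v/(4f₁) = 4.997 m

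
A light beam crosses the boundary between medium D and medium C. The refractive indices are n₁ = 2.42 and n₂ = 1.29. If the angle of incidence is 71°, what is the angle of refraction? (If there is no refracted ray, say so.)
sin θ₂ = (n₁/n₂)·sin θ₁ = 1.774 > 1, so there is no refracted ray — the light undergoes total internal reflection.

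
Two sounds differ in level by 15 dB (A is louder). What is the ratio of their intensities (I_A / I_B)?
I_A/I_B = 10^(Δβ/10) = 31.62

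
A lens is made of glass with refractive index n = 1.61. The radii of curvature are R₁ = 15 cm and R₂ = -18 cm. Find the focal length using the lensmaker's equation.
1/f = (n − 1)(1/R₁ − 1/R₂) → f = 13.41 cm (converging lens)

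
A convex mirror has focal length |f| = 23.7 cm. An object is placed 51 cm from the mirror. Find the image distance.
f = −23.7 cm (convex); 1/di = 1/f − 1/do → di = -16.18 cm (virtual image, behind mirror)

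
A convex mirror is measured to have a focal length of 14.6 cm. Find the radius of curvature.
R = 2|f| = 29.2 cm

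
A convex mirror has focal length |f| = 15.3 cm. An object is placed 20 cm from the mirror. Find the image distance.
f = −15.3 cm (convex); 1/di = 1/f − 1/do → di = -8.669 cm (virtual image, behind mirror)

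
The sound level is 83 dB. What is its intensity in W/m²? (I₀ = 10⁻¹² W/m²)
I = I₀·10^(β/10) = 2.00 × 10⁻⁴ W/m²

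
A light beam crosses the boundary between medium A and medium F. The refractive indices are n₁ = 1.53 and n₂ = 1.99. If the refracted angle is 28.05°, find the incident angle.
sin θ₁ = (n₂/n₁)·sin θ₂ → θ₁ = 37.71°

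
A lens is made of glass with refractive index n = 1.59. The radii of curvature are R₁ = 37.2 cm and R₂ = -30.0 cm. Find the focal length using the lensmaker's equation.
1/f = (n − 1)(1/R₁ − 1/R₂) → f = 28.15 cm (converging lens)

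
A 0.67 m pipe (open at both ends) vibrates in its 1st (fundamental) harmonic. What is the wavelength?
λₙ = 2L/n = 1.34 m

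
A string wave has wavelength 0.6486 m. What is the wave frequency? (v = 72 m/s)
f = v/λ = 111 Hz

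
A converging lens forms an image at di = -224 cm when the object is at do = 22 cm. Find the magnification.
M = −di/do = 10.18 (upright image)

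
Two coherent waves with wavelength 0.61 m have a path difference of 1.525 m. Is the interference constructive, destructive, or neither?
destructive — path difference = 2.5λ, an odd multiple of λ/2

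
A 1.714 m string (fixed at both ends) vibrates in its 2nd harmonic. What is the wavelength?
λₙ = 2L/n = 1.714 m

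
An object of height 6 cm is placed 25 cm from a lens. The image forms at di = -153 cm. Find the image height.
hi = (-di/do) × ho = 36.72 cm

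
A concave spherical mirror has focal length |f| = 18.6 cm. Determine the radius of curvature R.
R = 2|f| = 37.2 cm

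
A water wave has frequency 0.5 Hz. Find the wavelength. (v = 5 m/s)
λ = v/f = 10 m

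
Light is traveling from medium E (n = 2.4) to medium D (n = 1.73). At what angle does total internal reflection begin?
θc = arcsin(n₂/n₁) = 46.12°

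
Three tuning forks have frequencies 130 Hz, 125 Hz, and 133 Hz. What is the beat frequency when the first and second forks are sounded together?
5 Hz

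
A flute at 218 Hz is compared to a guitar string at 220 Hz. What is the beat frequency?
2 Hz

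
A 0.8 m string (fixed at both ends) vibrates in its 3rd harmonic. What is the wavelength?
λₙ = 2L/n = 0.5333 m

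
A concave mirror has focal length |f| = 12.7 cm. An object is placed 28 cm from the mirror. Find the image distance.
f = +12.7 cm (concave); 1/di = 1/f − 1/do → di = 23.24 cm (real image, in front of mirror)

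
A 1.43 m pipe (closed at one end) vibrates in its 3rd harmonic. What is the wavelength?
λₙ = 4L/n = 1.907 m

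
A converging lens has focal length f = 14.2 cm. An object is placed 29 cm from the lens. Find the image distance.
1/di = 1/f − 1/do → di = 27.82 cm (real image)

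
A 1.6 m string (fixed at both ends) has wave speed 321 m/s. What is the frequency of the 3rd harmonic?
fₙ = nv/(2L) = 300.9 Hz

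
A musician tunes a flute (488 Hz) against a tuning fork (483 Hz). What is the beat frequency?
5 Hz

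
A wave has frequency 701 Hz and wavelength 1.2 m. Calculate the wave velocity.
v = fλ = 841.2 m/s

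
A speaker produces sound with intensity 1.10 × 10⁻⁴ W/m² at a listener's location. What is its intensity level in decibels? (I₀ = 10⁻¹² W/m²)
β = 10·log₁₀(I/I₀) = 80.41 dB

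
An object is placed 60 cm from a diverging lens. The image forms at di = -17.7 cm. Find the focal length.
1/f = 1/do + 1/di → f = -25.11 cm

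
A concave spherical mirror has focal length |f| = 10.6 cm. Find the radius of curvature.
R = 2|f| = 21.2 cm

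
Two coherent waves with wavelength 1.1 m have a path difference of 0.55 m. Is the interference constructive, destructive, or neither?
destructive — path difference = 0.5λ, an odd multiple of λ/2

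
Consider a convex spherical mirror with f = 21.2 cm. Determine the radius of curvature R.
R = 2|f| = 42.4 cm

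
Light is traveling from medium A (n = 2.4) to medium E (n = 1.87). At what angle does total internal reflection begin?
θc = arcsin(n₂/n₁) = 51.18°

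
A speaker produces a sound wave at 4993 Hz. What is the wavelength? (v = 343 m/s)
λ = v/f = 0.0687 m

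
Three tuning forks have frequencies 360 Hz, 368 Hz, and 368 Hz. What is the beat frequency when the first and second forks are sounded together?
8 Hz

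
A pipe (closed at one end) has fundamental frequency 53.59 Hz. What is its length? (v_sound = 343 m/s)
L = v/(4f₁) = 1.6 m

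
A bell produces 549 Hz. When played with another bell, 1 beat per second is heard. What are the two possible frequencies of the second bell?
f₂ = 549 ± 1 Hz → 550 Hz or 548 Hz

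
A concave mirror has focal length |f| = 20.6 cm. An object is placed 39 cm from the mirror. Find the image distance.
f = +20.6 cm (concave); 1/di = 1/f − 1/do → di = 43.66 cm (real image, in front of mirror)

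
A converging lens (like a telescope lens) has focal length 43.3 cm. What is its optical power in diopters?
P = 1/f = 2.309 D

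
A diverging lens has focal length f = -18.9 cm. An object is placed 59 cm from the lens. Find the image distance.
1/di = 1/f − 1/do → di = -14.31 cm (virtual image)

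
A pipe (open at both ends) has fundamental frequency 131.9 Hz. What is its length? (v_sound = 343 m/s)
L = v/(2f₁) = 1.3 m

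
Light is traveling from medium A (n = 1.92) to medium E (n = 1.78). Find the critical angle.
θc = arcsin(n₂/n₁) = 67.98°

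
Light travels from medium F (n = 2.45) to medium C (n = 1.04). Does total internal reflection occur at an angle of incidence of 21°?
θc = arcsin(n₂/n₁) = 25.12°; 21° < θc, so no — the ray refracts.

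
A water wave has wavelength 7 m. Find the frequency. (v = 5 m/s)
f = v/λ = 0.7143 Hz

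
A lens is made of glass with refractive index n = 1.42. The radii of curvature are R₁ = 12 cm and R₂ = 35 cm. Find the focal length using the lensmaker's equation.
1/f = (n − 1)(1/R₁ − 1/R₂) → f = 43.48 cm (converging lens)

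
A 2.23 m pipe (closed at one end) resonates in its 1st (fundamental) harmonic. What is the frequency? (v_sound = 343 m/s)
fₙ = nv/(4L) = 38.45 Hz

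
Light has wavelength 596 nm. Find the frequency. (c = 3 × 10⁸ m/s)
f = c/λ = 5.034 × 10¹⁴ Hz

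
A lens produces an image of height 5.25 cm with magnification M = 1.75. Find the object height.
ho = |hi|/|M| = 3 cm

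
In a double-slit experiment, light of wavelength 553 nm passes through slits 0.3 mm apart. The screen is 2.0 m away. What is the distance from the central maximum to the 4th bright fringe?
y = mλL/d = 14.75 mm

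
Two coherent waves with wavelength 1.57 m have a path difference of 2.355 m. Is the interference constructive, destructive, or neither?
destructive — path difference = 1.5λ, an odd multiple of λ/2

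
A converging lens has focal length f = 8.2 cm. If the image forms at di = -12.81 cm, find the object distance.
1/do = 1/f − 1/di → do = 5 cm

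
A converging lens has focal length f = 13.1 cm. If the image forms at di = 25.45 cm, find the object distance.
1/do = 1/f − 1/di → do = 27 cm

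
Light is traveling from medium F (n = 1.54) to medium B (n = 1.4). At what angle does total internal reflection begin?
θc = arcsin(n₂/n₁) = 65.38°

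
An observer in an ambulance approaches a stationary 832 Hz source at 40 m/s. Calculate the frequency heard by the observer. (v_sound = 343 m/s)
f_obs = f·(v + v_o)/v = 929 Hz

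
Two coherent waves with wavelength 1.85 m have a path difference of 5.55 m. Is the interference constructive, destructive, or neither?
constructive — path difference = 3λ, a whole number of wavelengths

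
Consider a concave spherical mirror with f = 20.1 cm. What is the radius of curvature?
R = 2|f| = 40.2 cm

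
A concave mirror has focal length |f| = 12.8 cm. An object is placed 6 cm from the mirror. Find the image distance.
f = +12.8 cm (concave); 1/di = 1/f − 1/do → di = -11.29 cm (virtual image, behind mirror)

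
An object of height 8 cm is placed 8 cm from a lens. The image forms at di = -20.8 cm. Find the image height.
hi = (-di/do) × ho = 20.8 cm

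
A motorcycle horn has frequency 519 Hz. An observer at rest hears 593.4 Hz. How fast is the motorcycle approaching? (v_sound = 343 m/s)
v_s = v·(1 − f/f_obs) = 43.01 m/s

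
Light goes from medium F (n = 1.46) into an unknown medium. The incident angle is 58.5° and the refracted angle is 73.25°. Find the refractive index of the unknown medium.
n₂ = n₁·sin θ₁ / sin θ₂ = 1.3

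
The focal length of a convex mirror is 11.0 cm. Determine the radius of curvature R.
R = 2|f| = 22 cm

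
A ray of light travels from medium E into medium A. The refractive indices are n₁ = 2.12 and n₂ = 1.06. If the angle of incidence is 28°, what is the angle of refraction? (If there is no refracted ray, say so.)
sin θ₂ = (n₁/n₂)·sin θ₁ = 0.9389 → θ₂ = 69.87°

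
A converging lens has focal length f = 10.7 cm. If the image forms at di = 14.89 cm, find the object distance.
1/do = 1/f − 1/di → do = 38.02 cm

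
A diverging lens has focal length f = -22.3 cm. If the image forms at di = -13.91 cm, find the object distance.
1/do = 1/f − 1/di → do = 36.97 cm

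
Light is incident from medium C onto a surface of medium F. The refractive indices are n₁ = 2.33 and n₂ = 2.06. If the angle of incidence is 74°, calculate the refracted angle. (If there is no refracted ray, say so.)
sin θ₂ = (n₁/n₂)·sin θ₁ = 1.087 > 1, so there is no refracted ray — the light undergoes total internal reflection.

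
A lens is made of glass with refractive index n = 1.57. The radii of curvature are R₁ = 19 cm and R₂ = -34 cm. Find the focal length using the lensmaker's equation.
1/f = (n − 1)(1/R₁ − 1/R₂) → f = 21.38 cm (converging lens)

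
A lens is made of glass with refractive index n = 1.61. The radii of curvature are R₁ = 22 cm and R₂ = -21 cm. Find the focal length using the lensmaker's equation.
1/f = (n − 1)(1/R₁ − 1/R₂) → f = 17.61 cm (converging lens)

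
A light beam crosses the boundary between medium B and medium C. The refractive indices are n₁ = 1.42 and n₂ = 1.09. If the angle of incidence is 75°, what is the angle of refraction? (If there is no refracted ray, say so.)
sin θ₂ = (n₁/n₂)·sin θ₁ = 1.258 > 1, so there is no refracted ray — the light undergoes total internal reflection.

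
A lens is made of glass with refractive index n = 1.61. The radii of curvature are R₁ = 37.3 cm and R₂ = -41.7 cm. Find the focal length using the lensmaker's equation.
1/f = (n − 1)(1/R₁ − 1/R₂) → f = 32.28 cm (converging lens)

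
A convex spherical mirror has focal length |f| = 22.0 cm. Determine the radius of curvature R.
R = 2|f| = 44 cm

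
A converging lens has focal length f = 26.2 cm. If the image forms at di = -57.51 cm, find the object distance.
1/do = 1/f − 1/di → do = 18 cm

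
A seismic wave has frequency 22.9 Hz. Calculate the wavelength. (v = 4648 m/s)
λ = v/f = 203 m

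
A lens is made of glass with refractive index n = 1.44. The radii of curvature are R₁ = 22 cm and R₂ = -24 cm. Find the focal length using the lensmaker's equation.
1/f = (n − 1)(1/R₁ − 1/R₂) → f = 26.09 cm (converging lens)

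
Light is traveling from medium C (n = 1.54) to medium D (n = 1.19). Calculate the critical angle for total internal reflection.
θc = arcsin(n₂/n₁) = 50.6°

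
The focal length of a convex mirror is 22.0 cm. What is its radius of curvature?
R = 2|f| = 44 cm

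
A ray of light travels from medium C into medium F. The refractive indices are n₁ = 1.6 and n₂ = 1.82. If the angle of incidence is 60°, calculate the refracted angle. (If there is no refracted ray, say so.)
sin θ₂ = (n₁/n₂)·sin θ₁ = 0.7613 → θ₂ = 49.58°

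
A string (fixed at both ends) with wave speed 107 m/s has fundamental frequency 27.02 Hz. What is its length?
L = v/(2f₁) = 1.98 m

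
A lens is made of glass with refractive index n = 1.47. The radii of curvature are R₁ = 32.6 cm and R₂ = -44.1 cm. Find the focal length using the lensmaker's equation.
1/f = (n − 1)(1/R₁ − 1/R₂) → f = 39.88 cm (converging lens)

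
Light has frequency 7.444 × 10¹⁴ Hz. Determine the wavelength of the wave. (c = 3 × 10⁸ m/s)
λ = c/f = 403 nm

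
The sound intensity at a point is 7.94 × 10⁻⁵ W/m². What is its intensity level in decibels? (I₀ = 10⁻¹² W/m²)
β = 10·log₁₀(I/I₀) = 79 dB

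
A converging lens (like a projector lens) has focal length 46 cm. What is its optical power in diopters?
P = 1/f = 2.174 D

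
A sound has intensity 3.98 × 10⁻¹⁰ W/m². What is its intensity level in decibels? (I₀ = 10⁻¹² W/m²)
β = 10·log₁₀(I/I₀) = 26 dB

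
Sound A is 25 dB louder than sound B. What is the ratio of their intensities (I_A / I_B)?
I_A/I_B = 10^(Δβ/10) = 316.2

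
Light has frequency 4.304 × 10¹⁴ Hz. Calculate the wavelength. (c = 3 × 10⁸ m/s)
λ = c/f = 697 nm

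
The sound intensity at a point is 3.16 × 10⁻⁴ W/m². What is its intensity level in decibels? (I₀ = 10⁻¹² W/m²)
β = 10·log₁₀(I/I₀) = 85 dB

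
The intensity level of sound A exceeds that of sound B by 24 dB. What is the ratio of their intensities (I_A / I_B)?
I_A/I_B = 10^(Δβ/10) = 251.2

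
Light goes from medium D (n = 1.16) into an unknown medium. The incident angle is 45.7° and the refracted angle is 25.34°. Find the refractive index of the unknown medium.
n₂ = n₁·sin θ₁ / sin θ₂ = 1.94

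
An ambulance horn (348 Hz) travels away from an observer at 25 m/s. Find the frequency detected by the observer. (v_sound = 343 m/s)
f_obs = f·v/(v + v_s) = 324.4 Hz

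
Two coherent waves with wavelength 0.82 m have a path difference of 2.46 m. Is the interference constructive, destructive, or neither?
constructive — path difference = 3λ, a whole number of wavelengths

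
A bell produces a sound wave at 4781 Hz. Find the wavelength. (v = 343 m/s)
λ = v/f = 0.07174 m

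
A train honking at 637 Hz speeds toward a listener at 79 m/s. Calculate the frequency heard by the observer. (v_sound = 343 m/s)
f_obs = f·v/(v − v_s) = 827.6 Hz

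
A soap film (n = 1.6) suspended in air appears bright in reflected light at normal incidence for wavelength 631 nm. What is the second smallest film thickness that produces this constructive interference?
2nt = (m − ½)λ with m = 2 → t = (m − ½)λ/(2n) = 295.8 nm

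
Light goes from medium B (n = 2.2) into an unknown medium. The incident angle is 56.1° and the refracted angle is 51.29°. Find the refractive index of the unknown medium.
n₂ = n₁·sin θ₁ / sin θ₂ = 2.34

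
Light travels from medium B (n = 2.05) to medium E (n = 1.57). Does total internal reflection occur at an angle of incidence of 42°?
θc = arcsin(n₂/n₁) = 49.98°; 42° < θc, so no — the ray refracts.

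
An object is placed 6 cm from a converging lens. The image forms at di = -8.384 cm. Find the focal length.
1/f = 1/do + 1/di → f = 21.1 cm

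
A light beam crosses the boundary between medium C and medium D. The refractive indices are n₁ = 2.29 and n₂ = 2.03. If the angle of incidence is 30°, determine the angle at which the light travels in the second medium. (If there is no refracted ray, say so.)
sin θ₂ = (n₁/n₂)·sin θ₁ = 0.564 → θ₂ = 34.34°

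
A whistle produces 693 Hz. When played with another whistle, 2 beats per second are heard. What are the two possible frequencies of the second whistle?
f₂ = 693 ± 2 Hz → 695 Hz or 691 Hz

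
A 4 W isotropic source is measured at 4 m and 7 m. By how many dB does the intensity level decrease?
Δβ = 20·log₁₀(r₂/r₁) = 4.861 dB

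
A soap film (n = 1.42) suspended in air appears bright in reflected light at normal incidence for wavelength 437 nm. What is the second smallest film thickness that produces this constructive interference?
2nt = (m − ½)λ with m = 2 → t = (m − ½)λ/(2n) = 230.8 nm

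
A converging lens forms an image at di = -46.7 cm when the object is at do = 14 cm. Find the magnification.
M = −di/do = 3.336 (upright image)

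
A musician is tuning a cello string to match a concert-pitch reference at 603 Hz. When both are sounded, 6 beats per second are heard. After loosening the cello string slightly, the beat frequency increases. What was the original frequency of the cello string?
597 Hz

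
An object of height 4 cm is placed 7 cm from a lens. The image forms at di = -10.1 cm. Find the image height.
hi = (-di/do) × ho = 5.771 cm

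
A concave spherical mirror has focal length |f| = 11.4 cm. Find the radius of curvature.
R = 2|f| = 22.8 cm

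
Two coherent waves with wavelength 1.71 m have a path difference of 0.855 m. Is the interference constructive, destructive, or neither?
destructive — path difference = 0.5λ, an odd multiple of λ/2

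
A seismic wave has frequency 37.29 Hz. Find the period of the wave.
T = 1/f = 0.02682 s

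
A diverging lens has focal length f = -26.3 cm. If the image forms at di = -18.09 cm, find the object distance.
1/do = 1/f − 1/di → do = 57.95 cm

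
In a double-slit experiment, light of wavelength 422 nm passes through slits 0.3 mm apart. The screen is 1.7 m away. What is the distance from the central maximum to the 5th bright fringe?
y = mλL/d = 11.96 mm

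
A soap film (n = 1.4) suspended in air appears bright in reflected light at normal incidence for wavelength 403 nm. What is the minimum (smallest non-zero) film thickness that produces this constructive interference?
2nt = (m − ½)λ with m = 1 → t = (m − ½)λ/(2n) = 71.96 nm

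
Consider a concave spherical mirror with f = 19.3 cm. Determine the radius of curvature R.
R = 2|f| = 38.6 cm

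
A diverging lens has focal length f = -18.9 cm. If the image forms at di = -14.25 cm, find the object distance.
1/do = 1/f − 1/di → do = 57.92 cm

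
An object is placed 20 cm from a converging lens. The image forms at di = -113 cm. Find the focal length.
1/f = 1/do + 1/di → f = 24.3 cm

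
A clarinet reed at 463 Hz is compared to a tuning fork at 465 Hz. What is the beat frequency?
2 Hz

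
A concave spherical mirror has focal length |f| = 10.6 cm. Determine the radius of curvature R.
R = 2|f| = 21.2 cm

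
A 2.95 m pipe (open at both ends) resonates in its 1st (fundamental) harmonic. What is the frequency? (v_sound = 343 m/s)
fₙ = nv/(2L) = 58.14 Hz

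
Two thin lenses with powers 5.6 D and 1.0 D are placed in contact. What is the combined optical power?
P_total = P₁ + P₂ = 6.6 D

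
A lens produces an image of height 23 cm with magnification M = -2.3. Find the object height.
ho = |hi|/|M| = 10 cm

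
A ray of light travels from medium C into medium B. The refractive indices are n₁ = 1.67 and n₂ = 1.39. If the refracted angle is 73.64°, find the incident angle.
sin θ₁ = (n₂/n₁)·sin θ₂ → θ₁ = 53°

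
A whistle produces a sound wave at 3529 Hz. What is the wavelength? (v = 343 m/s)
λ = v/f = 0.09719 m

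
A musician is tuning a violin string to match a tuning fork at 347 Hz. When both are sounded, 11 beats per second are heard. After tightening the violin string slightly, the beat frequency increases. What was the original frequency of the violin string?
358 Hz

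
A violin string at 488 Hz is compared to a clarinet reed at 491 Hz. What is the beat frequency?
3 Hz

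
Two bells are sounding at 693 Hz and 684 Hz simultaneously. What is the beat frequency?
9 Hz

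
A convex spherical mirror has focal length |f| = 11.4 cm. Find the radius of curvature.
R = 2|f| = 22.8 cm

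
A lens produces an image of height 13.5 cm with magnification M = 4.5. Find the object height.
ho = |hi|/|M| = 3 cm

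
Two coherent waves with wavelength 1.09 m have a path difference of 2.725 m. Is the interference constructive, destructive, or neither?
destructive — path difference = 2.5λ, an odd multiple of λ/2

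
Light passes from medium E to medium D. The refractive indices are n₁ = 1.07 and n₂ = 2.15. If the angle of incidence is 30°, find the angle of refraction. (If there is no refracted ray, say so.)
sin θ₂ = (n₁/n₂)·sin θ₁ = 0.2488 → θ₂ = 14.41°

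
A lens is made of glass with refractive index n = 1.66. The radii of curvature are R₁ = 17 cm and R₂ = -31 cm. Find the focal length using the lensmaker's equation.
1/f = (n − 1)(1/R₁ − 1/R₂) → f = 16.64 cm (converging lens)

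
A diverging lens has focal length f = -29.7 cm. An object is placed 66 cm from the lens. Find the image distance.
1/di = 1/f − 1/do → di = -20.48 cm (virtual image)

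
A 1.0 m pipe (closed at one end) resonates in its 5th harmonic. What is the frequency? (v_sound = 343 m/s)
fₙ = nv/(4L) = 428.8 Hz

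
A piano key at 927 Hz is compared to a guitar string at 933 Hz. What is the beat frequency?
6 Hz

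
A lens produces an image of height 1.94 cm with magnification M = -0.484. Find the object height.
ho = |hi|/|M| = 4.008 cm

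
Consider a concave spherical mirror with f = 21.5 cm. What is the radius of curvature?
R = 2|f| = 43 cm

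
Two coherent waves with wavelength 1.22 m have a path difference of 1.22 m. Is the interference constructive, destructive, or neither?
constructive — path difference = 1λ, a whole number of wavelengths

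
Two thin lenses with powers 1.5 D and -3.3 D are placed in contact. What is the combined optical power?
P_total = P₁ + P₂ = -1.8 D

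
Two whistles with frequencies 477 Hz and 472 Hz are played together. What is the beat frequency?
5 Hz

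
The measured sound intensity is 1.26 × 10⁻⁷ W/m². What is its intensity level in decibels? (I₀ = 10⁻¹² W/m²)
β = 10·log₁₀(I/I₀) = 51 dB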